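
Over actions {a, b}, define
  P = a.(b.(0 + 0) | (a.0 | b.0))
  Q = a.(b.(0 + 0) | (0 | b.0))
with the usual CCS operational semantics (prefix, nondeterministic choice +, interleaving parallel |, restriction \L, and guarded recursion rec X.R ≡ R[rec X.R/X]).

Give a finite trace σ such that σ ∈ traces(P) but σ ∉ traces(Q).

Reachable graph of P (9 states):
  m0 = a.(b.(0 + 0) | (a.0 | b.0)) → ··a··> m1
  m1 = b.(0 + 0) | (a.0 | b.0) → ··a··> m2, ··b··> m3, ··b··> m4
  m2 = b.(0 + 0) | (0 | b.0) → ··b··> m5, ··b··> m6
  m3 = (0 + 0) | (a.0 | b.0) → ··a··> m5, ··b··> m7
  m4 = b.(0 + 0) | (a.0 | 0) → ··a··> m6, ··b··> m7
  m5 = (0 + 0) | (0 | b.0) → ··b··> m8
  m6 = b.(0 + 0) | (0 | 0) → ··b··> m8
  m7 = (0 + 0) | (a.0 | 0) → ··a··> m8
  m8 = (0 + 0) | (0 | 0) → deadlocked
Reachable graph of Q (5 states):
  n0 = a.(b.(0 + 0) | (0 | b.0)) → ··a··> n1
  n1 = b.(0 + 0) | (0 | b.0) → ··b··> n2, ··b··> n3
  n2 = (0 + 0) | (0 | b.0) → ··b··> n4
  n3 = b.(0 + 0) | (0 | 0) → ··b··> n4
  n4 = (0 + 0) | (0 | 0) → deadlocked
Trace ⟨aa⟩ through P, begin at {m0}:
  after a @ step 1: {m1}
  after a @ step 2: {m2}
  ✓ P
Trace ⟨aa⟩ through Q, begin at {n0}:
  after a @ step 1: {n1}
  after a @ step 2: ∅ (Q stuck)

aa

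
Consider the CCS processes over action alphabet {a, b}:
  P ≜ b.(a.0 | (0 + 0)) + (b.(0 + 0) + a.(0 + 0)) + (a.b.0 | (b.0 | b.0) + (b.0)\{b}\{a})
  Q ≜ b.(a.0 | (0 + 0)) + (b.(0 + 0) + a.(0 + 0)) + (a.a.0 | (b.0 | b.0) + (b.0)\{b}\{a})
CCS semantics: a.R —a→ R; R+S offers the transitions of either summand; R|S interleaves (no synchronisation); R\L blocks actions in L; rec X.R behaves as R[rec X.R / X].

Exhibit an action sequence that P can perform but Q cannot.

abbb

Reachable graph of P (15 states):
  m0 = b.(a.0 | (0 + 0)) + (b.(0 + 0) + a.(0 + 0)) + (a.b.0 | (b.0 | b.0) + (b.0)\{b}\{a}) :: =a=> m1, =a=> m2, =b=> m1, =b=> m3, =b=> m4, =b=> m5
  m1 = 0 + 0 :: stopped
  m2 = b.0 | (b.0 | b.0) :: =b=> m6, =b=> m7, =b=> m8
  m3 = a.0 | (0 + 0) :: =a=> m9
  m4 = a.b.0 | (0 | b.0) :: =a=> m7, =b=> m10
  m5 = a.b.0 | (b.0 | 0) :: =a=> m8, =b=> m10
  m6 = 0 | (b.0 | b.0) :: =b=> m11, =b=> m12
  m7 = b.0 | (0 | b.0) :: =b=> m11, =b=> m13
  m8 = b.0 | (b.0 | 0) :: =b=> m12, =b=> m13
  m9 = 0 | (0 + 0) :: stopped
  m10 = a.b.0 | (0 | 0) :: =a=> m13
  m11 = 0 | (0 | b.0) :: =b=> m14
  m12 = 0 | (b.0 | 0) :: =b=> m14
  m13 = b.0 | (0 | 0) :: =b=> m14
  m14 = 0 | (0 | 0) :: stopped
Reachable graph of Q (15 states):
  n0 = b.(a.0 | (0 + 0)) + (b.(0 + 0) + a.(0 + 0)) + (a.a.0 | (b.0 | b.0) + (b.0)\{b}\{a}) :: =a=> n1, =a=> n2, =b=> n1, =b=> n3, =b=> n4, =b=> n5
  n1 = 0 + 0 :: stopped
  n2 = a.0 | (b.0 | b.0) :: =a=> n6, =b=> n7, =b=> n8
  n3 = a.0 | (0 + 0) :: =a=> n9
  n4 = a.a.0 | (0 | b.0) :: =a=> n7, =b=> n10
  n5 = a.a.0 | (b.0 | 0) :: =a=> n8, =b=> n10
  n6 = 0 | (b.0 | b.0) :: =b=> n11, =b=> n12
  n7 = a.0 | (0 | b.0) :: =a=> n11, =b=> n13
  n8 = a.0 | (b.0 | 0) :: =a=> n12, =b=> n13
  n9 = 0 | (0 + 0) :: stopped
  n10 = a.a.0 | (0 | 0) :: =a=> n13
  n11 = 0 | (0 | b.0) :: =b=> n14
  n12 = 0 | (b.0 | 0) :: =b=> n14
  n13 = a.0 | (0 | 0) :: =a=> n14
  n14 = 0 | (0 | 0) :: stopped
Run σ = ⟨abbb⟩ on P: start {m0}
  after a @ step 1: {m1, m2}
  after b @ step 2: {m6, m7, m8}
  after b @ step 3: {m11, m12, m13}
  after b @ step 4: {m14}
  P completes σ.
Run σ = ⟨abbb⟩ on Q: start {n0}
  after a @ step 1: {n1, n2}
  after b @ step 2: {n7, n8}
  after b @ step 3: {n13}
  after b @ step 4: ∅ (Q stuck)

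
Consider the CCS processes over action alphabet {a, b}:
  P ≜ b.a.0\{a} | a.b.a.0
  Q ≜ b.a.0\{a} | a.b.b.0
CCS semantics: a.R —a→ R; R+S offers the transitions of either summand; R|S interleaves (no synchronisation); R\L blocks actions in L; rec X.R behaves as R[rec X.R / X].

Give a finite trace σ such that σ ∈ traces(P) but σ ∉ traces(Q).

ababa

P's transition system — 12 states:
  u0 = b.a.0\{a} | a.b.a.0 has moves ··a··> u1, ··b··> u2
  u1 = b.a.0\{a} | b.a.0 has moves ··b··> u3, ··b··> u4
  u2 = a.0\{a} | a.b.a.0 has moves ··a··> u3, ··a··> u5
  u3 = a.0\{a} | b.a.0 has moves ··a··> u6, ··b··> u7
  u4 = b.a.0\{a} | a.0 has moves ··a··> u8, ··b··> u7
  u5 = 0\{a} | a.b.a.0 has moves ··a··> u6
  u6 = 0\{a} | b.a.0 has moves ··b··> u9
  u7 = a.0\{a} | a.0 has moves ··a··> u10, ··a··> u9
  u8 = b.a.0\{a} | 0 has moves ··b··> u10
  u9 = 0\{a} | a.0 has moves ··a··> u11
  u10 = a.0\{a} | 0 has moves ··a··> u11
  u11 = 0\{a} | 0 has moves deadlocked
Q's transition system — 12 states:
  v0 = b.a.0\{a} | a.b.b.0 has moves ··a··> v1, ··b··> v2
  v1 = b.a.0\{a} | b.b.0 has moves ··b··> v3, ··b··> v4
  v2 = a.0\{a} | a.b.b.0 has moves ··a··> v3, ··a··> v5
  v3 = a.0\{a} | b.b.0 has moves ··a··> v6, ··b··> v7
  v4 = b.a.0\{a} | b.0 has moves ··b··> v7, ··b··> v8
  v5 = 0\{a} | a.b.b.0 has moves ··a··> v6
  v6 = 0\{a} | b.b.0 has moves ··b··> v9
  v7 = a.0\{a} | b.0 has moves ··a··> v9, ··b··> v10
  v8 = b.a.0\{a} | 0 has moves ··b··> v10
  v9 = 0\{a} | b.0 has moves ··b··> v11
  v10 = a.0\{a} | 0 has moves ··a··> v11
  v11 = 0\{a} | 0 has moves deadlocked
Run σ = ⟨ababa⟩ on P: start {u0}
  [1] a ⇒ {u1}
  [2] b ⇒ {u3, u4}
  [3] a ⇒ {u6, u8}
  [4] b ⇒ {u10, u9}
  [5] a ⇒ {u11}
  ✓ P
Run σ = ⟨ababa⟩ on Q: start {v0}
  [1] a ⇒ {v1}
  [2] b ⇒ {v3, v4}
  [3] a ⇒ {v6}
  [4] b ⇒ {v9}
  [5] a ⇒ ∅  — Q cannot continue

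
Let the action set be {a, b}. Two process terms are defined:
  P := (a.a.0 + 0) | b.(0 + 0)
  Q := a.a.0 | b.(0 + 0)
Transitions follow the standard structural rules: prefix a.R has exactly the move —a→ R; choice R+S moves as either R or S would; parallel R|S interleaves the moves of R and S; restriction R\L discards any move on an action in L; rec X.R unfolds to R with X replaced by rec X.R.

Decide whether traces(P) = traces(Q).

P's transition system — 6 states:
  p0 = (a.a.0 + 0) | b.(0 + 0) has moves ··a··> p1, ··b··> p2
  p1 = a.0 | b.(0 + 0) has moves ··a··> p3, ··b··> p4
  p2 = (a.a.0 + 0) | (0 + 0) has moves ··a··> p4
  p3 = 0 | b.(0 + 0) has moves ··b··> p5
  p4 = a.0 | (0 + 0) has moves ··a··> p5
  p5 = 0 | (0 + 0) has moves ·
Q's transition system — 6 states:
  q0 = a.a.0 | b.(0 + 0) has moves ··a··> q1, ··b··> q2
  q1 = a.0 | b.(0 + 0) has moves ··a··> q3, ··b··> q4
  q2 = a.a.0 | (0 + 0) has moves ··a··> q4
  q3 = 0 | b.(0 + 0) has moves ··b··> q5
  q4 = a.0 | (0 + 0) has moves ··a··> q5
  q5 = 0 | (0 + 0) has moves ·
Coarsest stable partition (strong bisimilarity classes):
  B0 = {p0, q0}
  B1 = {p2, q2}
  B2 = {p4, q4}
  B3 = {p5, q5}
  B4 = {p1, q1}
  B5 = {p3, q3}
p0 ∈ B0, q0 ∈ B0 → same block
Bisimilar ⇒ trace-equivalent.

trace-equivalent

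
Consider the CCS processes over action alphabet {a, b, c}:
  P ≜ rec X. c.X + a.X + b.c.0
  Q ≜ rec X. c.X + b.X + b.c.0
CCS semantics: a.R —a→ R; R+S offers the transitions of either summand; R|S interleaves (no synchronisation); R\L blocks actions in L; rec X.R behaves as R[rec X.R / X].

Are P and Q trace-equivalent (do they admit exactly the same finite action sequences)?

Reachable graph of P (3 states):
  s0 = rec X. c.X + a.X + b.c.0 has moves --a--▸ s0, --b--▸ s1, --c--▸ s0
  s1 = c.0 has moves --c--▸ s2
  s2 = 0 has moves (no moves)
Reachable graph of Q (3 states):
  t0 = rec X. c.X + b.X + b.c.0 has moves --b--▸ t0, --b--▸ t1, --c--▸ t0
  t1 = c.0 has moves --c--▸ t2
  t2 = 0 has moves (no moves)
Executing a from P (initial set {s0}):
  [1] a ⇒ {s0}
  P completes σ.
Executing a from Q (initial set {t0}):
  [1] a ⇒ ∅ (Q stuck)

trace-distinct — witness ⟨a⟩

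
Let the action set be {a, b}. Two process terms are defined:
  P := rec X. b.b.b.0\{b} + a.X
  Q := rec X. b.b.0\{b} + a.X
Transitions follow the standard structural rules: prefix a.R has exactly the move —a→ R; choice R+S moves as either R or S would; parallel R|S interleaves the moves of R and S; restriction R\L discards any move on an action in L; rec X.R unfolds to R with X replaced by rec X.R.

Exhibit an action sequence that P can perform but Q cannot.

bbb

Reachable graph of P (4 states):
  u0 = rec X. b.b.b.0\{b} + a.X ⊢ ··a··> u0, ··b··> u1
  u1 = b.b.0\{b} ⊢ ··b··> u2
  u2 = b.0\{b} ⊢ ··b··> u3
  u3 = 0\{b} ⊢ ∅
Reachable graph of Q (3 states):
  v0 = rec X. b.b.0\{b} + a.X ⊢ ··a··> v0, ··b··> v1
  v1 = b.0\{b} ⊢ ··b··> v2
  v2 = 0\{b} ⊢ ∅
Run σ = ⟨bbb⟩ on P: start {u0}
  step 1 (b): {u1}
  step 2 (b): {u2}
  step 3 (b): {u3}
  ✓ P
Run σ = ⟨bbb⟩ on Q: start {v0}
  step 1 (b): {v1}
  step 2 (b): {v2}
  step 3 (b): no successor for Q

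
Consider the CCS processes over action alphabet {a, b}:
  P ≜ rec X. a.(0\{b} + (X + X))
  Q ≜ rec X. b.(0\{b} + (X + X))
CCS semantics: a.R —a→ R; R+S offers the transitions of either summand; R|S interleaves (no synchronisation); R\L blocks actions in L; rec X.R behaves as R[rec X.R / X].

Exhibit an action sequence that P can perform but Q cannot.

LTS(P): 2 reachable states
  s0 = rec X. a.(0\{b} + (X + X)) | =a=> s1
  s1 = 0\{b} + ((rec X. a.(0\{b} + (X + X))) + (rec X. a.(0\{b} + (X + X)))) | =a=> s1
LTS(Q): 2 reachable states
  t0 = rec X. b.(0\{b} + (X + X)) | =b=> t1
  t1 = 0\{b} + ((rec X. b.(0\{b} + (X + X))) + (rec X. b.(0\{b} + (X + X)))) | =b=> t1
Trace ⟨a⟩ through P, begin at {s0}:
  step 1 (a): {s1}
  — P admits the full trace.
Trace ⟨a⟩ through Q, begin at {t0}:
  step 1 (a): no successor for Q

a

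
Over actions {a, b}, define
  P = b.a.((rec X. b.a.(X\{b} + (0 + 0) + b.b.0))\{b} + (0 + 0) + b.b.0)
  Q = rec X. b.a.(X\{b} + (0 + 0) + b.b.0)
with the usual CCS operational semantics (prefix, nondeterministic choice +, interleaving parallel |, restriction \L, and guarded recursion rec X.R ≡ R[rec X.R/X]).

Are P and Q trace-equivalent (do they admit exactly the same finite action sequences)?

LTS(P): 5 reachable states
  p0 = b.a.((rec X. b.a.(X\{b} + (0 + 0) + b.b.0))\{b} + (0 + 0) + b.b.0) ⊢ =b=> p1
  p1 = a.((rec X. b.a.(X\{b} + (0 + 0) + b.b.0))\{b} + (0 + 0) + b.b.0) ⊢ =a=> p2
  p2 = (rec X. b.a.(X\{b} + (0 + 0) + b.b.0))\{b} + (0 + 0) + b.b.0 ⊢ =b=> p3
  p3 = b.0 ⊢ =b=> p4
  p4 = 0 ⊢ deadlocked
LTS(Q): 5 reachable states
  q0 = rec X. b.a.(X\{b} + (0 + 0) + b.b.0) ⊢ =b=> q1
  q1 = a.((rec X. b.a.(X\{b} + (0 + 0) + b.b.0))\{b} + (0 + 0) + b.b.0) ⊢ =a=> q2
  q2 = (rec X. b.a.(X\{b} + (0 + 0) + b.b.0))\{b} + (0 + 0) + b.b.0 ⊢ =b=> q3
  q3 = b.0 ⊢ =b=> q4
  q4 = 0 ⊢ deadlocked
Partition-refinement fixed point:
  B0 = {p0, q0}
  B1 = {p1, q1}
  B2 = {p2, q2}
  B3 = {p3, q3}
  B4 = {p4, q4}
p0 ∈ B0, q0 ∈ B0 → same block
Bisimilar ⇒ trace-equivalent.

trace-equivalent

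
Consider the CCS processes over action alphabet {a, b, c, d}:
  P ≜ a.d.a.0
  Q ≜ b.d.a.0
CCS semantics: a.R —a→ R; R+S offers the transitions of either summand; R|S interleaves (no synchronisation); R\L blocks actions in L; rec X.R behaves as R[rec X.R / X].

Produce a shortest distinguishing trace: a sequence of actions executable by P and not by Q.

LTS(P): 4 reachable states
  m0 = a.d.a.0 has moves ··a··> m1
  m1 = d.a.0 has moves ··d··> m2
  m2 = a.0 has moves ··a··> m3
  m3 = 0 has moves ∅
LTS(Q): 4 reachable states
  n0 = b.d.a.0 has moves ··b··> n1
  n1 = d.a.0 has moves ··d··> n2
  n2 = a.0 has moves ··a··> n3
  n3 = 0 has moves ∅
Executing a from P (initial set {m0}):
  after a @ step 1: {m1}
  — P admits the full trace.
Executing a from Q (initial set {n0}):
  after a @ step 1: ∅  — Q cannot continue

a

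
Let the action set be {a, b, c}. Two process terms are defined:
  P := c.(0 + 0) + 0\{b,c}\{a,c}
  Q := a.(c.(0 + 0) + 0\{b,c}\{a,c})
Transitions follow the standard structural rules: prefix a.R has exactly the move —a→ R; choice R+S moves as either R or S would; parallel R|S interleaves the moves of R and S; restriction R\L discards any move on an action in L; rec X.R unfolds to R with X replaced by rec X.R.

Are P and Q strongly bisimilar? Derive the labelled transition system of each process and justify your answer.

P ≁ Q

Reachable graph of P (2 states):
  u0 = c.(0 + 0) + 0\{b,c}\{a,c} → ··c··> u1
  u1 = 0 + 0 → stopped
Reachable graph of Q (3 states):
  v0 = a.(c.(0 + 0) + 0\{b,c}\{a,c}) → ··a··> v1
  v1 = c.(0 + 0) + 0\{b,c}\{a,c} → ··c··> v2
  v2 = 0 + 0 → stopped
Coarsest stable partition (strong bisimilarity classes):
  B0 = {u0, v1}
  B1 = {u1, v2}
  B2 = {v0}
u0 ∈ B0, v0 ∈ B2 → different blocks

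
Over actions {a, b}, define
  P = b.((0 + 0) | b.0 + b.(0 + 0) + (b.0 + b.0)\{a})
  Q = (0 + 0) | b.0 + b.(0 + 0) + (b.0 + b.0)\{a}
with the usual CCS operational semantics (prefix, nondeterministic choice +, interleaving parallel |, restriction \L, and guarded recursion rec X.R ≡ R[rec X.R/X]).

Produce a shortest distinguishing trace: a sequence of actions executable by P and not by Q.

Reachable graph of P (5 states):
  m0 = b.((0 + 0) | b.0 + b.(0 + 0) + (b.0 + b.0)\{a}) :: --b--▸ m1
  m1 = (0 + 0) | b.0 + b.(0 + 0) + (b.0 + b.0)\{a} :: --b--▸ m2, --b--▸ m3, --b--▸ m4
  m2 = (0 + 0) | 0 :: ∅
  m3 = 0 + 0 :: ∅
  m4 = 0\{a} :: ∅
Reachable graph of Q (4 states):
  n0 = (0 + 0) | b.0 + b.(0 + 0) + (b.0 + b.0)\{a} :: --b--▸ n1, --b--▸ n2, --b--▸ n3
  n1 = (0 + 0) | 0 :: ∅
  n2 = 0 + 0 :: ∅
  n3 = 0\{a} :: ∅
Executing bb from P (initial set {m0}):
  [1] b ⇒ {m1}
  [2] b ⇒ {m2, m3, m4}
  — P admits the full trace.
Executing bb from Q (initial set {n0}):
  [1] b ⇒ {n1, n2, n3}
  [2] b ⇒ ∅  — Q cannot continue

bb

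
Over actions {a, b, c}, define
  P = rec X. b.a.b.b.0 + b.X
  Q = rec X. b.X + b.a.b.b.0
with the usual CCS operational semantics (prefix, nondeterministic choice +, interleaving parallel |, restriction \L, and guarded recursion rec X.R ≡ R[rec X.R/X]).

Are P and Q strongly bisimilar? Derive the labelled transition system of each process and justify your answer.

LTS(P): 5 reachable states
  p0 = rec X. b.a.b.b.0 + b.X has moves —b→ p0, —b→ p1
  p1 = a.b.b.0 has moves —a→ p2
  p2 = b.b.0 has moves —b→ p3
  p3 = b.0 has moves —b→ p4
  p4 = 0 has moves ·
LTS(Q): 5 reachable states
  q0 = rec X. b.X + b.a.b.b.0 has moves —b→ q0, —b→ q1
  q1 = a.b.b.0 has moves —a→ q2
  q2 = b.b.0 has moves —b→ q3
  q3 = b.0 has moves —b→ q4
  q4 = 0 has moves ·
Coarsest stable partition (strong bisimilarity classes):
  B0 = {p0, q0}
  B1 = {p1, q1}
  B2 = {p2, q2}
  B3 = {p3, q3}
  B4 = {p4, q4}
p0 ∈ B0, q0 ∈ B0 → same block

bisimilar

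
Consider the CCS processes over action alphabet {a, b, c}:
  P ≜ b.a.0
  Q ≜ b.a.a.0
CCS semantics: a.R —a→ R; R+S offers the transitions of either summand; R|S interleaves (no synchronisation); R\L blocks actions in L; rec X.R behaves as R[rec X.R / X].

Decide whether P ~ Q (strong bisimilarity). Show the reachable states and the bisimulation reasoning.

P's transition system — 3 states:
  u0 = b.a.0 ⊢ --b--▸ u1
  u1 = a.0 ⊢ --a--▸ u2
  u2 = 0 ⊢ (no moves)
Q's transition system — 4 states:
  v0 = b.a.a.0 ⊢ --b--▸ v1
  v1 = a.a.0 ⊢ --a--▸ v2
  v2 = a.0 ⊢ --a--▸ v3
  v3 = 0 ⊢ (no moves)
Partition-refinement fixed point:
  B0 = {u0}
  B1 = {u1, v2}
  B2 = {u2, v3}
  B3 = {v0}
  B4 = {v1}
u0 ∈ B0, v0 ∈ B3 → different blocks

NO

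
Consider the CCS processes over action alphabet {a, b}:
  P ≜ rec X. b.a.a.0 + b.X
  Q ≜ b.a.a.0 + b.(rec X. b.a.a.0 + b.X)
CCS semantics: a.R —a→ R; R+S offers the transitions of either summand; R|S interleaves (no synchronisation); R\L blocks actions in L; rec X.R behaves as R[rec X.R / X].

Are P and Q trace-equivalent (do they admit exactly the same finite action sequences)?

LTS(P): 4 reachable states
  u0 = rec X. b.a.a.0 + b.X has moves ··b··> u0, ··b··> u1
  u1 = a.a.0 has moves ··a··> u2
  u2 = a.0 has moves ··a··> u3
  u3 = 0 has moves ∅
LTS(Q): 5 reachable states
  v0 = b.a.a.0 + b.(rec X. b.a.a.0 + b.X) has moves ··b··> v1, ··b··> v2
  v1 = a.a.0 has moves ··a··> v3
  v2 = rec X. b.a.a.0 + b.X has moves ··b··> v1, ··b··> v2
  v3 = a.0 has moves ··a··> v4
  v4 = 0 has moves ∅
Partition-refinement fixed point:
  B0 = {u0, v0, v2}
  B1 = {u1, v1}
  B2 = {u2, v3}
  B3 = {u3, v4}
u0 ∈ B0, v0 ∈ B0 → same block
Bisimilar ⇒ trace-equivalent.

traces(P) = traces(Q)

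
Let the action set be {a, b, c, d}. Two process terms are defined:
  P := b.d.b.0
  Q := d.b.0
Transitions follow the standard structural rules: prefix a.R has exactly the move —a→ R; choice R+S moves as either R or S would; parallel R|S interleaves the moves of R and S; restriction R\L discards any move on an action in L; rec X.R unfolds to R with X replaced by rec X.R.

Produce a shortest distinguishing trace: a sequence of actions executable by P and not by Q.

Reachable graph of P (4 states):
  p0 = b.d.b.0 ⊢ --b--▸ p1
  p1 = d.b.0 ⊢ --d--▸ p2
  p2 = b.0 ⊢ --b--▸ p3
  p3 = 0 ⊢ (no moves)
Reachable graph of Q (3 states):
  q0 = d.b.0 ⊢ --d--▸ q1
  q1 = b.0 ⊢ --b--▸ q2
  q2 = 0 ⊢ (no moves)
Trace ⟨b⟩ through P, begin at {p0}:
  after b @ step 1: {p1}
  ✓ P
Trace ⟨b⟩ through Q, begin at {q0}:
  after b @ step 1: ∅ (Q stuck)

b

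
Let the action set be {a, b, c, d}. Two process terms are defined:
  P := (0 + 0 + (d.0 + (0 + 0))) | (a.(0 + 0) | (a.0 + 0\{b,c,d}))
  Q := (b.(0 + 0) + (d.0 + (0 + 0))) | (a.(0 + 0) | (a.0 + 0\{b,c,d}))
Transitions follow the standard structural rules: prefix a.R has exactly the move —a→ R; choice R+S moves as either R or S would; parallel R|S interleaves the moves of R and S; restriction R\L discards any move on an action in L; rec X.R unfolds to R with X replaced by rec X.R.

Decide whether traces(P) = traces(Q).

NO — witness ⟨b⟩

P's transition system — 8 states:
  s0 = (0 + 0 + (d.0 + (0 + 0))) | (a.(0 + 0) | (a.0 + 0\{b,c,d})) ⊢ -a-> s1, -a-> s2, -d-> s3
  s1 = (0 + 0 + (d.0 + (0 + 0))) | ((0 + 0) | (a.0 + 0\{b,c,d})) ⊢ -a-> s4, -d-> s5
  s2 = (0 + 0 + (d.0 + (0 + 0))) | (a.(0 + 0) | 0) ⊢ -a-> s4, -d-> s6
  s3 = 0 | (a.(0 + 0) | (a.0 + 0\{b,c,d})) ⊢ -a-> s5, -a-> s6
  s4 = (0 + 0 + (d.0 + (0 + 0))) | ((0 + 0) | 0) ⊢ -d-> s7
  s5 = 0 | ((0 + 0) | (a.0 + 0\{b,c,d})) ⊢ -a-> s7
  s6 = 0 | (a.(0 + 0) | 0) ⊢ -a-> s7
  s7 = 0 | ((0 + 0) | 0) ⊢ deadlocked
Q's transition system — 12 states:
  t0 = (b.(0 + 0) + (d.0 + (0 + 0))) | (a.(0 + 0) | (a.0 + 0\{b,c,d})) ⊢ -a-> t1, -a-> t2, -b-> t3, -d-> t4
  t1 = (b.(0 + 0) + (d.0 + (0 + 0))) | ((0 + 0) | (a.0 + 0\{b,c,d})) ⊢ -a-> t5, -b-> t6, -d-> t7
  t2 = (b.(0 + 0) + (d.0 + (0 + 0))) | (a.(0 + 0) | 0) ⊢ -a-> t5, -b-> t8, -d-> t9
  t3 = (0 + 0) | (a.(0 + 0) | (a.0 + 0\{b,c,d})) ⊢ -a-> t6, -a-> t8
  t4 = 0 | (a.(0 + 0) | (a.0 + 0\{b,c,d})) ⊢ -a-> t7, -a-> t9
  t5 = (b.(0 + 0) + (d.0 + (0 + 0))) | ((0 + 0) | 0) ⊢ -b-> t10, -d-> t11
  t6 = (0 + 0) | ((0 + 0) | (a.0 + 0\{b,c,d})) ⊢ -a-> t10
  t7 = 0 | ((0 + 0) | (a.0 + 0\{b,c,d})) ⊢ -a-> t11
  t8 = (0 + 0) | (a.(0 + 0) | 0) ⊢ -a-> t10
  t9 = 0 | (a.(0 + 0) | 0) ⊢ -a-> t11
  t10 = (0 + 0) | ((0 + 0) | 0) ⊢ deadlocked
  t11 = 0 | ((0 + 0) | 0) ⊢ deadlocked
Trace ⟨b⟩ through Q, begin at {t0}:
  [1] b ⇒ {t3}
  Q completes σ.
Trace ⟨b⟩ through P, begin at {s0}:
  [1] b ⇒ no successor for P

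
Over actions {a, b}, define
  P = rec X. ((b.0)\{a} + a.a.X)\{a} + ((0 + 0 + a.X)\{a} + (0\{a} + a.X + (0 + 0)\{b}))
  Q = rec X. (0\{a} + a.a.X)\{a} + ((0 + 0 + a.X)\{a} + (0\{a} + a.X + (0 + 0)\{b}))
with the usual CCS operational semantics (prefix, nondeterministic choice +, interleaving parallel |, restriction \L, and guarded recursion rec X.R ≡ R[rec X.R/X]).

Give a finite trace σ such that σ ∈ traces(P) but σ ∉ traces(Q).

P's transition system — 2 states:
  m0 = rec X. ((b.0)\{a} + a.a.X)\{a} + ((0 + 0 + a.X)\{a} + (0\{a} + a.X + (0 + 0)\{b})) | =a=> m0, =b=> m1
  m1 = 0\{a}\{a} | ∅
Q's transition system — 1 states:
  n0 = rec X. (0\{a} + a.a.X)\{a} + ((0 + 0 + a.X)\{a} + (0\{a} + a.X + (0 + 0)\{b})) | =a=> n0
Run σ = ⟨b⟩ on P: start {m0}
  [1] b ⇒ {m1}
  — P admits the full trace.
Run σ = ⟨b⟩ on Q: start {n0}
  [1] b ⇒ ∅  — Q cannot continue

b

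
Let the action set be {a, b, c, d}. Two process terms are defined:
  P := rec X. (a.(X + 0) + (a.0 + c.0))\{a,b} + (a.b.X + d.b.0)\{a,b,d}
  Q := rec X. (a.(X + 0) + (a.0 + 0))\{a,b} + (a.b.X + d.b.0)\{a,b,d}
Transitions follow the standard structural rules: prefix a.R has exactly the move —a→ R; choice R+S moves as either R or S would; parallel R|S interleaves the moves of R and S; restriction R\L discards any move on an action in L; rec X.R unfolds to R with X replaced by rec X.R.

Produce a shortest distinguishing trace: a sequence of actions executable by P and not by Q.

c

LTS(P): 2 reachable states
  p0 = rec X. (a.(X + 0) + (a.0 + c.0))\{a,b} + (a.b.X + d.b.0)\{a,b,d} has moves --c--▸ p1
  p1 = 0\{a,b} has moves (no moves)
LTS(Q): 1 reachable states
  q0 = rec X. (a.(X + 0) + (a.0 + 0))\{a,b} + (a.b.X + d.b.0)\{a,b,d} has moves (no moves)
Trace ⟨c⟩ through P, begin at {p0}:
  after c @ step 1: {p1}
  P completes σ.
Trace ⟨c⟩ through Q, begin at {q0}:
  after c @ step 1: no successor for Q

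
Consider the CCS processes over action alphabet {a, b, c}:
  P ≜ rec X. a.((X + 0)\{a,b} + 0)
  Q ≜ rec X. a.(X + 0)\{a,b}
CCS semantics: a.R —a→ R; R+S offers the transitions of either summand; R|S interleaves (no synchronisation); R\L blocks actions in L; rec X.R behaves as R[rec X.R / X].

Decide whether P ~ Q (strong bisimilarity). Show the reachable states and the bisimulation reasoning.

bisimilar

LTS(P): 2 reachable states
  s0 = rec X. a.((X + 0)\{a,b} + 0) :: —a→ s1
  s1 = ((rec X. a.((X + 0)\{a,b} + 0)) + 0)\{a,b} + 0 :: ∅
LTS(Q): 2 reachable states
  t0 = rec X. a.(X + 0)\{a,b} :: —a→ t1
  t1 = ((rec X. a.(X + 0)\{a,b}) + 0)\{a,b} :: ∅
Bisimilarity quotient blocks:
  B0 = {s0, t0}
  B1 = {s1, t1}
s0 ∈ B0, t0 ∈ B0 → same block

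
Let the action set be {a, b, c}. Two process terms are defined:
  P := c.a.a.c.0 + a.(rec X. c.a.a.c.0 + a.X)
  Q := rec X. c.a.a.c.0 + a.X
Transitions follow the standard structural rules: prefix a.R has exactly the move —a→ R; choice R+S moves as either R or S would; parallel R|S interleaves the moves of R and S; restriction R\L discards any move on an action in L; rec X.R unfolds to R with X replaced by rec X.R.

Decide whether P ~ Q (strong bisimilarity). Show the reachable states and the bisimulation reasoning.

LTS(P): 6 reachable states
  p0 = c.a.a.c.0 + a.(rec X. c.a.a.c.0 + a.X) :: =a=> p1, =c=> p2
  p1 = rec X. c.a.a.c.0 + a.X :: =a=> p1, =c=> p2
  p2 = a.a.c.0 :: =a=> p3
  p3 = a.c.0 :: =a=> p4
  p4 = c.0 :: =c=> p5
  p5 = 0 :: ∅
LTS(Q): 5 reachable states
  q0 = rec X. c.a.a.c.0 + a.X :: =a=> q0, =c=> q1
  q1 = a.a.c.0 :: =a=> q2
  q2 = a.c.0 :: =a=> q3
  q3 = c.0 :: =c=> q4
  q4 = 0 :: ∅
Coarsest stable partition (strong bisimilarity classes):
  B0 = {p0, p1, q0}
  B1 = {p2, q1}
  B2 = {p3, q2}
  B3 = {p4, q3}
  B4 = {p5, q4}
p0 ∈ B0, q0 ∈ B0 → same block

YES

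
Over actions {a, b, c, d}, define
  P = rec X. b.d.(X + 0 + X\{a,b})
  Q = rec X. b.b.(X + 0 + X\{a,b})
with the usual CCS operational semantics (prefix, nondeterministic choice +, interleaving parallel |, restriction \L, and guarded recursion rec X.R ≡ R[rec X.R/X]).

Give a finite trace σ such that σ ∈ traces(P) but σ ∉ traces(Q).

bd

LTS(P): 3 reachable states
  s0 = rec X. b.d.(X + 0 + X\{a,b}) has moves -b-> s1
  s1 = d.((rec X. b.d.(X + 0 + X\{a,b})) + 0 + (rec X. b.d.(X + 0 + X\{a,b}))\{a,b}) has moves -d-> s2
  s2 = (rec X. b.d.(X + 0 + X\{a,b})) + 0 + (rec X. b.d.(X + 0 + X\{a,b}))\{a,b} has moves -b-> s1
LTS(Q): 3 reachable states
  t0 = rec X. b.b.(X + 0 + X\{a,b}) has moves -b-> t1
  t1 = b.((rec X. b.b.(X + 0 + X\{a,b})) + 0 + (rec X. b.b.(X + 0 + X\{a,b}))\{a,b}) has moves -b-> t2
  t2 = (rec X. b.b.(X + 0 + X\{a,b})) + 0 + (rec X. b.b.(X + 0 + X\{a,b}))\{a,b} has moves -b-> t1
Run σ = ⟨bd⟩ on P: start {s0}
  step 1 (b): {s1}
  step 2 (d): {s2}
  — P admits the full trace.
Run σ = ⟨bd⟩ on Q: start {t0}
  step 1 (b): {t1}
  step 2 (d): ∅ (Q stuck)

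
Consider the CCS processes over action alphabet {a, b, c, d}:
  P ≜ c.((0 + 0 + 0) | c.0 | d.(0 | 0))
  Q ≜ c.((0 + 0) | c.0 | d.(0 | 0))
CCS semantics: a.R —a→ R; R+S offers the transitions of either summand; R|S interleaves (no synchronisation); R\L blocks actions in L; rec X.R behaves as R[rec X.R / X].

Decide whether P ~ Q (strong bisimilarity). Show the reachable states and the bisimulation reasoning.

P ~ Q

LTS(P): 5 reachable states
  s0 = c.((0 + 0 + 0) | c.0 | d.(0 | 0)) ⊢ --c--▸ s1
  s1 = (0 + 0 + 0) | c.0 | d.(0 | 0) ⊢ --c--▸ s2, --d--▸ s3
  s2 = (0 + 0 + 0) | 0 | d.(0 | 0) ⊢ --d--▸ s4
  s3 = (0 + 0 + 0) | c.0 | (0 | 0) ⊢ --c--▸ s4
  s4 = (0 + 0 + 0) | 0 | (0 | 0) ⊢ ∅
LTS(Q): 5 reachable states
  t0 = c.((0 + 0) | c.0 | d.(0 | 0)) ⊢ --c--▸ t1
  t1 = (0 + 0) | c.0 | d.(0 | 0) ⊢ --c--▸ t2, --d--▸ t3
  t2 = (0 + 0) | 0 | d.(0 | 0) ⊢ --d--▸ t4
  t3 = (0 + 0) | c.0 | (0 | 0) ⊢ --c--▸ t4
  t4 = (0 + 0) | 0 | (0 | 0) ⊢ ∅
Partition-refinement fixed point:
  B0 = {s0, t0}
  B1 = {s1, t1}
  B2 = {s2, t2}
  B3 = {s4, t4}
  B4 = {s3, t3}
s0 ∈ B0, t0 ∈ B0 → same block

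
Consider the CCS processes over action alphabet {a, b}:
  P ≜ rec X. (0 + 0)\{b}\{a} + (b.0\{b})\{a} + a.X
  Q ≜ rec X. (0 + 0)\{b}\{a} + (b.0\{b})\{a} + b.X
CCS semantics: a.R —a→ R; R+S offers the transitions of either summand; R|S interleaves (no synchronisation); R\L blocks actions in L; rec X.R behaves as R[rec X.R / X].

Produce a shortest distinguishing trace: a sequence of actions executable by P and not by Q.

LTS(P): 2 reachable states
  p0 = rec X. (0 + 0)\{b}\{a} + (b.0\{b})\{a} + a.X → —a→ p0, —b→ p1
  p1 = 0\{b}\{a} → ∅
LTS(Q): 2 reachable states
  q0 = rec X. (0 + 0)\{b}\{a} + (b.0\{b})\{a} + b.X → —b→ q0, —b→ q1
  q1 = 0\{b}\{a} → ∅
Run σ = ⟨a⟩ on P: start {p0}
  after a @ step 1: {p0}
  — P admits the full trace.
Run σ = ⟨a⟩ on Q: start {q0}
  after a @ step 1: ∅  — Q cannot continue

a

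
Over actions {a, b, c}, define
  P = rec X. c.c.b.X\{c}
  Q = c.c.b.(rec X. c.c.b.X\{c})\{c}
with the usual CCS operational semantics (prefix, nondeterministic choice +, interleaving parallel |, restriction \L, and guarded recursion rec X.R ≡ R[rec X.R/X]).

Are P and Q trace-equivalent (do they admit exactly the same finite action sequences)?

LTS(P): 4 reachable states
  p0 = rec X. c.c.b.X\{c} | —c→ p1
  p1 = c.b.(rec X. c.c.b.X\{c})\{c} | —c→ p2
  p2 = b.(rec X. c.c.b.X\{c})\{c} | —b→ p3
  p3 = (rec X. c.c.b.X\{c})\{c} | ∅
LTS(Q): 4 reachable states
  q0 = c.c.b.(rec X. c.c.b.X\{c})\{c} | —c→ q1
  q1 = c.b.(rec X. c.c.b.X\{c})\{c} | —c→ q2
  q2 = b.(rec X. c.c.b.X\{c})\{c} | —b→ q3
  q3 = (rec X. c.c.b.X\{c})\{c} | ∅
Bisimilarity quotient blocks:
  B0 = {p0, q0}
  B1 = {p1, q1}
  B2 = {p2, q2}
  B3 = {p3, q3}
p0 ∈ B0, q0 ∈ B0 → same block
Bisimilar ⇒ trace-equivalent.

traces(P) = traces(Q)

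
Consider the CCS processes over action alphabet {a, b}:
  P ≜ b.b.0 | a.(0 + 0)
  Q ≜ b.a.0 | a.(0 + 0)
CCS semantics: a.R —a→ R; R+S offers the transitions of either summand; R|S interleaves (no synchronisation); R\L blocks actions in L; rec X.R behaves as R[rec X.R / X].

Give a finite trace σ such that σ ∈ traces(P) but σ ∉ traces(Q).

P's transition system — 6 states:
  s0 = b.b.0 | a.(0 + 0) :: --a--▸ s1, --b--▸ s2
  s1 = b.b.0 | (0 + 0) :: --b--▸ s3
  s2 = b.0 | a.(0 + 0) :: --a--▸ s3, --b--▸ s4
  s3 = b.0 | (0 + 0) :: --b--▸ s5
  s4 = 0 | a.(0 + 0) :: --a--▸ s5
  s5 = 0 | (0 + 0) :: ·
Q's transition system — 6 states:
  t0 = b.a.0 | a.(0 + 0) :: --a--▸ t1, --b--▸ t2
  t1 = b.a.0 | (0 + 0) :: --b--▸ t3
  t2 = a.0 | a.(0 + 0) :: --a--▸ t3, --a--▸ t4
  t3 = a.0 | (0 + 0) :: --a--▸ t5
  t4 = 0 | a.(0 + 0) :: --a--▸ t5
  t5 = 0 | (0 + 0) :: ·
Executing bb from P (initial set {s0}):
  [1] b ⇒ {s2}
  [2] b ⇒ {s4}
  ✓ P
Executing bb from Q (initial set {t0}):
  [1] b ⇒ {t2}
  [2] b ⇒ no successor for Q

bb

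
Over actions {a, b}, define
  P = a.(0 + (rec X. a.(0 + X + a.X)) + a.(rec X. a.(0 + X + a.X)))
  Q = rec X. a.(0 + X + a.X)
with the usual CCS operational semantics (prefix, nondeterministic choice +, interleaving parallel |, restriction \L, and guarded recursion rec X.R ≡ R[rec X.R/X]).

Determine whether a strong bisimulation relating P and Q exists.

P's transition system — 3 states:
  m0 = a.(0 + (rec X. a.(0 + X + a.X)) + a.(rec X. a.(0 + X + a.X))) | ··a··> m1
  m1 = 0 + (rec X. a.(0 + X + a.X)) + a.(rec X. a.(0 + X + a.X)) | ··a··> m1, ··a··> m2
  m2 = rec X. a.(0 + X + a.X) | ··a··> m1
Q's transition system — 2 states:
  n0 = rec X. a.(0 + X + a.X) | ··a··> n1
  n1 = 0 + (rec X. a.(0 + X + a.X)) + a.(rec X. a.(0 + X + a.X)) | ··a··> n0, ··a··> n1
Coarsest stable partition (strong bisimilarity classes):
  B0 = {m0, m1, m2, n0, n1}
m0 ∈ B0, n0 ∈ B0 → same block

YES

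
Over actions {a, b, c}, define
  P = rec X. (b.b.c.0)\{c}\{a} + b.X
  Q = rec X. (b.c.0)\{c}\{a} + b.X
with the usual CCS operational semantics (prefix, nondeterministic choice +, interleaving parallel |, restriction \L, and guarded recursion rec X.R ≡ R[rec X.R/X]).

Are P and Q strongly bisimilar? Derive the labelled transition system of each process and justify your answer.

P's transition system — 3 states:
  p0 = rec X. (b.b.c.0)\{c}\{a} + b.X ⊢ —b→ p0, —b→ p1
  p1 = (b.c.0)\{c}\{a} ⊢ —b→ p2
  p2 = (c.0)\{c}\{a} ⊢ ∅
Q's transition system — 2 states:
  q0 = rec X. (b.c.0)\{c}\{a} + b.X ⊢ —b→ q0, —b→ q1
  q1 = (c.0)\{c}\{a} ⊢ ∅
Coarsest stable partition (strong bisimilarity classes):
  B0 = {p0}
  B1 = {p1}
  B2 = {p2, q1}
  B3 = {q0}
p0 ∈ B0, q0 ∈ B3 → different blocks

not bisimilar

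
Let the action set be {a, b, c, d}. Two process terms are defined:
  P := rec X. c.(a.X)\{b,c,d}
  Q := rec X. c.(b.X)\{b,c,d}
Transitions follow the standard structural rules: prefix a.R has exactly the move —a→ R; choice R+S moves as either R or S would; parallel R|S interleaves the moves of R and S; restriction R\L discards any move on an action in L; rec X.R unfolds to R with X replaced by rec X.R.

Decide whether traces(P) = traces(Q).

trace-distinct — witness ⟨ca⟩

LTS(P): 3 reachable states
  p0 = rec X. c.(a.X)\{b,c,d} :: -c-> p1
  p1 = (a.(rec X. c.(a.X)\{b,c,d}))\{b,c,d} :: -a-> p2
  p2 = (rec X. c.(a.X)\{b,c,d})\{b,c,d} :: stopped
LTS(Q): 2 reachable states
  q0 = rec X. c.(b.X)\{b,c,d} :: -c-> q1
  q1 = (b.(rec X. c.(b.X)\{b,c,d}))\{b,c,d} :: stopped
Trace ⟨ca⟩ through P, begin at {p0}:
  step 1 (c): {p1}
  step 2 (a): {p2}
  P completes σ.
Trace ⟨ca⟩ through Q, begin at {q0}:
  step 1 (c): {q1}
  step 2 (a): no successor for Q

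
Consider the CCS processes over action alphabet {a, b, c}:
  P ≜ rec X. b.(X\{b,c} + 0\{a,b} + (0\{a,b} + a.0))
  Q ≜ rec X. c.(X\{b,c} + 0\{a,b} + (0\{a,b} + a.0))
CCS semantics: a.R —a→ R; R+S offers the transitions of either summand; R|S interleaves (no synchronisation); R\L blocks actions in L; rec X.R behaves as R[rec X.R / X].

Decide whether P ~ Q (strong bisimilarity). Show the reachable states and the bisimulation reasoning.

P ≁ Q

LTS(P): 3 reachable states
  s0 = rec X. b.(X\{b,c} + 0\{a,b} + (0\{a,b} + a.0)) :: —b→ s1
  s1 = (rec X. b.(X\{b,c} + 0\{a,b} + (0\{a,b} + a.0)))\{b,c} + 0\{a,b} + (0\{a,b} + a.0) :: —a→ s2
  s2 = 0 :: ·
LTS(Q): 3 reachable states
  t0 = rec X. c.(X\{b,c} + 0\{a,b} + (0\{a,b} + a.0)) :: —c→ t1
  t1 = (rec X. c.(X\{b,c} + 0\{a,b} + (0\{a,b} + a.0)))\{b,c} + 0\{a,b} + (0\{a,b} + a.0) :: —a→ t2
  t2 = 0 :: ·
Bisimilarity quotient blocks:
  B0 = {s0}
  B1 = {s1, t1}
  B2 = {s2, t2}
  B3 = {t0}
s0 ∈ B0, t0 ∈ B3 → different blocks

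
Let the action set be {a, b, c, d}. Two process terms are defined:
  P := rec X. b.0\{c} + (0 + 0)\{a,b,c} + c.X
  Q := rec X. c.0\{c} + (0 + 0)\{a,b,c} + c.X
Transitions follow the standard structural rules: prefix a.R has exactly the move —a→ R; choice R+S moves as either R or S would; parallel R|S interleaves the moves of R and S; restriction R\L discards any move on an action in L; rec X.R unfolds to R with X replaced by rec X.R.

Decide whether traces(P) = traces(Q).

P's transition system — 2 states:
  p0 = rec X. b.0\{c} + (0 + 0)\{a,b,c} + c.X → ··b··> p1, ··c··> p0
  p1 = 0\{c} → stopped
Q's transition system — 2 states:
  q0 = rec X. c.0\{c} + (0 + 0)\{a,b,c} + c.X → ··c··> q0, ··c··> q1
  q1 = 0\{c} → stopped
Run σ = ⟨b⟩ on P: start {p0}
  [1] b ⇒ {p1}
  ✓ P
Run σ = ⟨b⟩ on Q: start {q0}
  [1] b ⇒ ∅  — Q cannot continue

trace-distinct — witness ⟨b⟩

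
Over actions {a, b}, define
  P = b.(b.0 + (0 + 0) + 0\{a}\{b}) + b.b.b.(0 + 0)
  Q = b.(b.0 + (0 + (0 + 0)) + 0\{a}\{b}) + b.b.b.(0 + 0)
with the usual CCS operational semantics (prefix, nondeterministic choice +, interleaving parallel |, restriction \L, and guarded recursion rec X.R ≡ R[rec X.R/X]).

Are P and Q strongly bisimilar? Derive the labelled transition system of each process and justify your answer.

Reachable graph of P (6 states):
  p0 = b.(b.0 + (0 + 0) + 0\{a}\{b}) + b.b.b.(0 + 0) → —b→ p1, —b→ p2
  p1 = b.0 + (0 + 0) + 0\{a}\{b} → —b→ p3
  p2 = b.b.(0 + 0) → —b→ p4
  p3 = 0 → ∅
  p4 = b.(0 + 0) → —b→ p5
  p5 = 0 + 0 → ∅
Reachable graph of Q (6 states):
  q0 = b.(b.0 + (0 + (0 + 0)) + 0\{a}\{b}) + b.b.b.(0 + 0) → —b→ q1, —b→ q2
  q1 = b.0 + (0 + (0 + 0)) + 0\{a}\{b} → —b→ q3
  q2 = b.b.(0 + 0) → —b→ q4
  q3 = 0 → ∅
  q4 = b.(0 + 0) → —b→ q5
  q5 = 0 + 0 → ∅
Bisimilarity quotient blocks:
  B0 = {p0, q0}
  B1 = {p2, q2}
  B2 = {p1, p4, q1, q4}
  B3 = {p3, p5, q3, q5}
p0 ∈ B0, q0 ∈ B0 → same block

bisimilar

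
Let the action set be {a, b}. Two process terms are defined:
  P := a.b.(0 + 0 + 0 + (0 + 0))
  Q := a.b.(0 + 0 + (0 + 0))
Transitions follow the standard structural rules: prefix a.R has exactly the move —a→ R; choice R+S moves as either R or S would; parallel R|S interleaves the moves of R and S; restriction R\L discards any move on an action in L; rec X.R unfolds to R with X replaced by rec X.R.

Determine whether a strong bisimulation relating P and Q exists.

bisimilar

Reachable graph of P (3 states):
  p0 = a.b.(0 + 0 + 0 + (0 + 0)) → =a=> p1
  p1 = b.(0 + 0 + 0 + (0 + 0)) → =b=> p2
  p2 = 0 + 0 + 0 + (0 + 0) → deadlocked
Reachable graph of Q (3 states):
  q0 = a.b.(0 + 0 + (0 + 0)) → =a=> q1
  q1 = b.(0 + 0 + (0 + 0)) → =b=> q2
  q2 = 0 + 0 + (0 + 0) → deadlocked
Bisimilarity quotient blocks:
  B0 = {p0, q0}
  B1 = {p1, q1}
  B2 = {p2, q2}
p0 ∈ B0, q0 ∈ B0 → same block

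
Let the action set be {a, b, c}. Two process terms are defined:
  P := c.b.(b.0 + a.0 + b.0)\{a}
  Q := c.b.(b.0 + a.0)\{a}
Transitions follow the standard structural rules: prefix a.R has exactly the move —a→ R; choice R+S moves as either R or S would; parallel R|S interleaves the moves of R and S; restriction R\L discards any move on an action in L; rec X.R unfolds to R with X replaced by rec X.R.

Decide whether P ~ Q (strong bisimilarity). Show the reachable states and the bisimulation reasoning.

YES

Reachable graph of P (4 states):
  p0 = c.b.(b.0 + a.0 + b.0)\{a} | =c=> p1
  p1 = b.(b.0 + a.0 + b.0)\{a} | =b=> p2
  p2 = (b.0 + a.0 + b.0)\{a} | =b=> p3
  p3 = 0\{a} | ·
Reachable graph of Q (4 states):
  q0 = c.b.(b.0 + a.0)\{a} | =c=> q1
  q1 = b.(b.0 + a.0)\{a} | =b=> q2
  q2 = (b.0 + a.0)\{a} | =b=> q3
  q3 = 0\{a} | ·
Coarsest stable partition (strong bisimilarity classes):
  B0 = {p0, q0}
  B1 = {p1, q1}
  B2 = {p2, q2}
  B3 = {p3, q3}
p0 ∈ B0, q0 ∈ B0 → same block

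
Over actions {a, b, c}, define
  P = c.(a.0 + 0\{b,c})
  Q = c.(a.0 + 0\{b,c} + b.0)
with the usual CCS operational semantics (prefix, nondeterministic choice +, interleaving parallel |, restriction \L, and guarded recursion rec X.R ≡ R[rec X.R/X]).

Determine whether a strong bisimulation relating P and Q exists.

Reachable graph of P (3 states):
  p0 = c.(a.0 + 0\{b,c}) ⊢ ··c··> p1
  p1 = a.0 + 0\{b,c} ⊢ ··a··> p2
  p2 = 0 ⊢ ·
Reachable graph of Q (3 states):
  q0 = c.(a.0 + 0\{b,c} + b.0) ⊢ ··c··> q1
  q1 = a.0 + 0\{b,c} + b.0 ⊢ ··a··> q2, ··b··> q2
  q2 = 0 ⊢ ·
Partition-refinement fixed point:
  B0 = {p0}
  B1 = {p1}
  B2 = {p2, q2}
  B3 = {q0}
  B4 = {q1}
p0 ∈ B0, q0 ∈ B3 → different blocks

NO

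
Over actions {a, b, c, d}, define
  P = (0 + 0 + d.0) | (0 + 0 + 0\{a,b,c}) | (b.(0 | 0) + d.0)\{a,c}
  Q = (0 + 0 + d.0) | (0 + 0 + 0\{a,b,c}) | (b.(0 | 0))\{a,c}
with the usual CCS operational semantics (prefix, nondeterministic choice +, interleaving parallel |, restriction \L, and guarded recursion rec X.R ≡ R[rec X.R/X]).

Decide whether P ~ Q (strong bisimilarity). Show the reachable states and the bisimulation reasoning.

P ≁ Q

LTS(P): 6 reachable states
  m0 = (0 + 0 + d.0) | (0 + 0 + 0\{a,b,c}) | (b.(0 | 0) + d.0)\{a,c} has moves =b=> m1, =d=> m2, =d=> m3
  m1 = (0 + 0 + d.0) | (0 + 0 + 0\{a,b,c}) | (0 | 0)\{a,c} has moves =d=> m4
  m2 = (0 + 0 + d.0) | (0 + 0 + 0\{a,b,c}) | 0\{a,c} has moves =d=> m5
  m3 = 0 | (0 + 0 + 0\{a,b,c}) | (b.(0 | 0) + d.0)\{a,c} has moves =b=> m4, =d=> m5
  m4 = 0 | (0 + 0 + 0\{a,b,c}) | (0 | 0)\{a,c} has moves stopped
  m5 = 0 | (0 + 0 + 0\{a,b,c}) | 0\{a,c} has moves stopped
LTS(Q): 4 reachable states
  n0 = (0 + 0 + d.0) | (0 + 0 + 0\{a,b,c}) | (b.(0 | 0))\{a,c} has moves =b=> n1, =d=> n2
  n1 = (0 + 0 + d.0) | (0 + 0 + 0\{a,b,c}) | (0 | 0)\{a,c} has moves =d=> n3
  n2 = 0 | (0 + 0 + 0\{a,b,c}) | (b.(0 | 0))\{a,c} has moves =b=> n3
  n3 = 0 | (0 + 0 + 0\{a,b,c}) | (0 | 0)\{a,c} has moves stopped
Bisimilarity quotient blocks:
  B0 = {m0}
  B1 = {m1, m2, n1}
  B2 = {m4, m5, n3}
  B3 = {m3}
  B4 = {n0}
  B5 = {n2}
m0 ∈ B0, n0 ∈ B4 → different blocks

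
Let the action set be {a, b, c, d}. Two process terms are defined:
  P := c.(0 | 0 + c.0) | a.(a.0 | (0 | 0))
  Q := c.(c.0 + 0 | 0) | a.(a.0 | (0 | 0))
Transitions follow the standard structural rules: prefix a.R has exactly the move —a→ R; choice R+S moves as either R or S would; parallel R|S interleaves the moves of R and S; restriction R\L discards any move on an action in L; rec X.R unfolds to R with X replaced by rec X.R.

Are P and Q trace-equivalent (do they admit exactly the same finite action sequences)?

Reachable graph of P (9 states):
  p0 = c.(0 | 0 + c.0) | a.(a.0 | (0 | 0)) has moves -a-> p1, -c-> p2
  p1 = c.(0 | 0 + c.0) | (a.0 | (0 | 0)) has moves -a-> p3, -c-> p4
  p2 = (0 | 0 + c.0) | a.(a.0 | (0 | 0)) has moves -a-> p4, -c-> p5
  p3 = c.(0 | 0 + c.0) | (0 | (0 | 0)) has moves -c-> p6
  p4 = (0 | 0 + c.0) | (a.0 | (0 | 0)) has moves -a-> p6, -c-> p7
  p5 = 0 | a.(a.0 | (0 | 0)) has moves -a-> p7
  p6 = (0 | 0 + c.0) | (0 | (0 | 0)) has moves -c-> p8
  p7 = 0 | (a.0 | (0 | 0)) has moves -a-> p8
  p8 = 0 | (0 | (0 | 0)) has moves stopped
Reachable graph of Q (9 states):
  q0 = c.(c.0 + 0 | 0) | a.(a.0 | (0 | 0)) has moves -a-> q1, -c-> q2
  q1 = c.(c.0 + 0 | 0) | (a.0 | (0 | 0)) has moves -a-> q3, -c-> q4
  q2 = (c.0 + 0 | 0) | a.(a.0 | (0 | 0)) has moves -a-> q4, -c-> q5
  q3 = c.(c.0 + 0 | 0) | (0 | (0 | 0)) has moves -c-> q6
  q4 = (c.0 + 0 | 0) | (a.0 | (0 | 0)) has moves -a-> q6, -c-> q7
  q5 = 0 | a.(a.0 | (0 | 0)) has moves -a-> q7
  q6 = (c.0 + 0 | 0) | (0 | (0 | 0)) has moves -c-> q8
  q7 = 0 | (a.0 | (0 | 0)) has moves -a-> q8
  q8 = 0 | (0 | (0 | 0)) has moves stopped
Coarsest stable partition (strong bisimilarity classes):
  B0 = {p0, q0}
  B1 = {p1, q1}
  B2 = {p4, q4}
  B3 = {p6, q6}
  B4 = {p8, q8}
  B5 = {p7, q7}
  B6 = {p3, q3}
  B7 = {p2, q2}
  B8 = {p5, q5}
p0 ∈ B0, q0 ∈ B0 → same block
Bisimilar ⇒ trace-equivalent.

traces(P) = traces(Q)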